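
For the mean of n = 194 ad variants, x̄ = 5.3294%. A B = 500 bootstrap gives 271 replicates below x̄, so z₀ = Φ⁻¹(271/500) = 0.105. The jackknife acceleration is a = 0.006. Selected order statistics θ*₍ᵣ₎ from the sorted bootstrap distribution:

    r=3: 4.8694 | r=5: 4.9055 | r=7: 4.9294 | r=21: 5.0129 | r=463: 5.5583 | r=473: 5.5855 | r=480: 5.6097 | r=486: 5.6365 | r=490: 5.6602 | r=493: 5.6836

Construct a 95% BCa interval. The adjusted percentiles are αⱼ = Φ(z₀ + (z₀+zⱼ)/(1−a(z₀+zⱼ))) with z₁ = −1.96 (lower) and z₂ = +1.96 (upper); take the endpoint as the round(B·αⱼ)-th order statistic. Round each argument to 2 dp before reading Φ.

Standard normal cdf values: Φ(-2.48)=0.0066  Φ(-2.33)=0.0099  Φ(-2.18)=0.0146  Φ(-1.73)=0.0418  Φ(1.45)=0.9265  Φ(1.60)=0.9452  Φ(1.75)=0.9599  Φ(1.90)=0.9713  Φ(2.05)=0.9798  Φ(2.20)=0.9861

(5.0129, 5.6836)

Lower: z₀ + z₁ = 0.105 + (-1.960) = -1.855; 1 − a(z₀+z₁) = 1 − (0.006)(-1.855) = 1.0111; argument = 0.105 + (-1.855)/1.0111 = -1.7296 → -1.73.
α₁ = Φ(-1.73) = 0.0418; rank = round(500 × 0.0418) = 21; θ*₍21₎ = 5.0129.
Upper: z₀ + z₂ = 2.065; 1 − a(z₀+z₂) = 0.9876; argument = 2.1959 → 2.20; α₂ = 0.9861; rank = 493; θ*₍493₎ = 5.6836.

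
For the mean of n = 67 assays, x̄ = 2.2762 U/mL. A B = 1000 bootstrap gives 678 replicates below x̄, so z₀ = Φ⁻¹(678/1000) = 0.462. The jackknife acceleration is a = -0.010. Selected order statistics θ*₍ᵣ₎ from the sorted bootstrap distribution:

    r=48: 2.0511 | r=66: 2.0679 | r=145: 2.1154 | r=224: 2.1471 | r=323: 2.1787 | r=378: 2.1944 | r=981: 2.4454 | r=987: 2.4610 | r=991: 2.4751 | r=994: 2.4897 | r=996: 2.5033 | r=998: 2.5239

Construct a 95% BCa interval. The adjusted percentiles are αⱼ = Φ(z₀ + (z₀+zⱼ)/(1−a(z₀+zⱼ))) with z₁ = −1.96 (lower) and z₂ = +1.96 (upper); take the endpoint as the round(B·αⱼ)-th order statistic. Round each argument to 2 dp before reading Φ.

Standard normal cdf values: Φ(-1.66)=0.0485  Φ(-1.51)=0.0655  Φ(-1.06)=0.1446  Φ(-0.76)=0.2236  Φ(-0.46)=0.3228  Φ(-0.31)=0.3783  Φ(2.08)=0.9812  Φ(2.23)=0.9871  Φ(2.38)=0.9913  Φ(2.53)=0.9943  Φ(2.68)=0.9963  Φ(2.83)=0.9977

(2.1154, 2.5239)

Lower: z₀ + z₁ = 0.462 + (-1.960) = -1.498; 1 − a(z₀+z₁) = 1 − (-0.010)(-1.498) = 0.9850; argument = 0.462 + (-1.498)/0.9850 = -1.0588 → -1.06.
α₁ = Φ(-1.06) = 0.1446; rank = round(1000 × 0.1446) = 145; θ*₍145₎ = 2.1154.
Upper: z₀ + z₂ = 2.422; 1 − a(z₀+z₂) = 1.0242; argument = 2.8267 → 2.83; α₂ = 0.9977; rank = 998; θ*₍998₎ = 2.5239.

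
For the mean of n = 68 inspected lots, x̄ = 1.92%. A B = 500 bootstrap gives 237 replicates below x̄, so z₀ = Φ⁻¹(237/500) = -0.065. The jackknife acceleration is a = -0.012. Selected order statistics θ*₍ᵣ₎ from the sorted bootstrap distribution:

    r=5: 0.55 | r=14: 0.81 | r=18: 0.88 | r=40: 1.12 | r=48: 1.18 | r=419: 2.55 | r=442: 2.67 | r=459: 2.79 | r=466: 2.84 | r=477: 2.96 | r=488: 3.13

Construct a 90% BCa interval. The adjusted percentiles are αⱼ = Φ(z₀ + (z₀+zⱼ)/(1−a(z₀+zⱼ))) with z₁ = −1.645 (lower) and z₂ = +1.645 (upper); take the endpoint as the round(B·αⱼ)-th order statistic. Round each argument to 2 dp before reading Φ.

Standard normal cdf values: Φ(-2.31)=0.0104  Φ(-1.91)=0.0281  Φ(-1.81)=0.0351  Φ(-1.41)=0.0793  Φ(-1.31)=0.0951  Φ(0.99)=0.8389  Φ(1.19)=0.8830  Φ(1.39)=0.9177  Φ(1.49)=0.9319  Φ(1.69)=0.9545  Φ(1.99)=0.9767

Lower: z₀ + z₁ = -0.065 + (-1.645) = -1.710; 1 − a(z₀+z₁) = 1 − (-0.012)(-1.710) = 0.9795; argument = -0.065 + (-1.710)/0.9795 = -1.8108 → -1.81.
α₁ = Φ(-1.81) = 0.0351; rank = round(500 × 0.0351) = 18; θ*₍18₎ = 0.88.
Upper: z₀ + z₂ = 1.580; 1 − a(z₀+z₂) = 1.0190; argument = 1.4856 → 1.49; α₂ = 0.9319; rank = 466; θ*₍466₎ = 2.84.

(0.88, 2.84)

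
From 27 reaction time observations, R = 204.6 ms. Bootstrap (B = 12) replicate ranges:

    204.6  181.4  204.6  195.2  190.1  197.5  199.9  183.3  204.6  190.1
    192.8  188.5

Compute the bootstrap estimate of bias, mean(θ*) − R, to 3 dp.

mean(θ*) = (204.6 + 181.4 + 204.6 + 195.2 + 190.1 + 197.5 + 199.9 + 183.3 + 204.6 + 190.1 + 192.8 + 188.5) / 12 = 194.3833
bias = 194.3833 − 204.6

bias = −10.217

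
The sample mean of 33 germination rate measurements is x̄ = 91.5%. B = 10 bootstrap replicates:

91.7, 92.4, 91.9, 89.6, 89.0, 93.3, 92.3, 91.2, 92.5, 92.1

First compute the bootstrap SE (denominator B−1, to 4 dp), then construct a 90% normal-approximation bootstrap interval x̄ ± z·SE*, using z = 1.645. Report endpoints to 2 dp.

(89.30, 93.70)

Mean of replicates = 91.6000; sum of squared deviations = 16.1000; SE* = √(16.1000/9) = 1.3375
Margin = 1.645 × 1.3375 = 2.200
Interval: 91.5 ± 2.200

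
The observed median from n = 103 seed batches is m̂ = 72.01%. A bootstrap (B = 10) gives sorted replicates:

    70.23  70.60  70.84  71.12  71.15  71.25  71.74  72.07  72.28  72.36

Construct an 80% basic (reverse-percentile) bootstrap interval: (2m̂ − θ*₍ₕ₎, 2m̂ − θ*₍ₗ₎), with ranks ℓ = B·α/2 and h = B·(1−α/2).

Percentile endpoints at ranks 1 and 9: θ*₍1₎ = 70.23, θ*₍9₎ = 72.28.
Basic interval reflects these around m̂:
  lower = 2 × 72.01 − 72.28 = 71.74
  upper = 2 × 72.01 − 70.23 = 73.79

(71.74, 73.79)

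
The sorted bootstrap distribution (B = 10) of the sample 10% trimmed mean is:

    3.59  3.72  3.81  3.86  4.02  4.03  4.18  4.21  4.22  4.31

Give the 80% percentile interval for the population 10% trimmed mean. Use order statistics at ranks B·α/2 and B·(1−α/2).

(3.59, 4.22)

α = 0.20; lower rank = 10 × 0.100 = 1; upper rank = 10 × 0.900 = 9.
The 1st smallest replicate is 3.59; the 9th is 4.22.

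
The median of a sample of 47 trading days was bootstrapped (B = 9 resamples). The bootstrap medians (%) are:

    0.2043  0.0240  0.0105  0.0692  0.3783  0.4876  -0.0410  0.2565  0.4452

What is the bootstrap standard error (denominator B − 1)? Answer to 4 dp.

Bootstrap SE is the standard deviation of the 9 replicate medians.
Mean of replicates: (0.2043 + 0.0240 + 0.0105 + 0.0692 + 0.3783 + 0.4876 + (-0.0410) + 0.2565 + 0.4452) / 9 = 1.83460 / 9 = 0.20384
Sum of squared deviations: (+0.00046)² + (−0.17984)² + (−0.19334)² + (−0.13464)² + (+0.17446)² + (+0.28376)² + (−0.24484)² + (+0.05266)² + (+0.24136)² = 0.31978
Variance = 0.31978 / 8 = 0.03997
SE* = √0.03997

SE* = 0.1999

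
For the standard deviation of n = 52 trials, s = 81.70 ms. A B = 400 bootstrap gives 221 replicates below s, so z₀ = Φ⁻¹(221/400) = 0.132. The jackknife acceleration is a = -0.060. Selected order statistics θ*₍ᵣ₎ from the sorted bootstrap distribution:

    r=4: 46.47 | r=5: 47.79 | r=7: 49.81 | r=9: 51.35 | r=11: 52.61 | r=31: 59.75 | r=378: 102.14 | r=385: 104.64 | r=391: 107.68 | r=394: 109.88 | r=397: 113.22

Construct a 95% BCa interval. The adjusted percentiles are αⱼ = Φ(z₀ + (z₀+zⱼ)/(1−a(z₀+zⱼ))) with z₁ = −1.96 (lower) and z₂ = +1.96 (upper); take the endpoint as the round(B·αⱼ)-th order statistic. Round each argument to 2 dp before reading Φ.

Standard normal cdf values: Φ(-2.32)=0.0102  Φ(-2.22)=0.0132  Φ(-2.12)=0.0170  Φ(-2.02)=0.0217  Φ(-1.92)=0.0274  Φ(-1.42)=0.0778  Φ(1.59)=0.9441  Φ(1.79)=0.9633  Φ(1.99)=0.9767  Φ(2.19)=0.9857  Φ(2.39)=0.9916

(52.61, 107.68)

Lower: z₀ + z₁ = 0.132 + (-1.960) = -1.828; 1 − a(z₀+z₁) = 1 − (-0.060)(-1.828) = 0.8903; argument = 0.132 + (-1.828)/0.8903 = -1.9212 → -1.92.
α₁ = Φ(-1.92) = 0.0274; rank = round(400 × 0.0274) = 11; θ*₍11₎ = 52.61.
Upper: z₀ + z₂ = 2.092; 1 − a(z₀+z₂) = 1.1255; argument = 1.9907 → 1.99; α₂ = 0.9767; rank = 391; θ*₍391₎ = 107.68.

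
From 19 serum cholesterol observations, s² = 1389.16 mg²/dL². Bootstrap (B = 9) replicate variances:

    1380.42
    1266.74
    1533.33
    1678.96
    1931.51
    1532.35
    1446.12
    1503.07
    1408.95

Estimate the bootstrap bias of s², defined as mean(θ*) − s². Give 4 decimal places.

bias = +131.0011

mean(θ*) = (1380.42 + 1266.74 + 1533.33 + 1678.96 + 1931.51 + 1532.35 + 1446.12 + 1503.07 + 1408.95) / 9 = 1520.16111
bias = 1520.16111 − 1389.16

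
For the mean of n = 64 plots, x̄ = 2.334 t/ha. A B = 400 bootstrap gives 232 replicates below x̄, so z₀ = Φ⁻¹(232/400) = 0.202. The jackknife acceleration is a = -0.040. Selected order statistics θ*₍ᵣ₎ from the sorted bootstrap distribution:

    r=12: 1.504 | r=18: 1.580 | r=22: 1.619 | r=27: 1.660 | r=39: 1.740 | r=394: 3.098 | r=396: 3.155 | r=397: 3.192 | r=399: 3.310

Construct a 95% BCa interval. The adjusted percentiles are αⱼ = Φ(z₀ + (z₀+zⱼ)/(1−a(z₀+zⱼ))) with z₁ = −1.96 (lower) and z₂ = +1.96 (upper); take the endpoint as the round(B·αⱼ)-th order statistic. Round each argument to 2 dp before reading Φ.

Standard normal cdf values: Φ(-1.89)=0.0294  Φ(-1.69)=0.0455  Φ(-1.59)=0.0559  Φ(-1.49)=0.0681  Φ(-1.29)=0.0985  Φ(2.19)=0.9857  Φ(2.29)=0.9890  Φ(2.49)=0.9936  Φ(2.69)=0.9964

(1.580, 3.098)

Lower: z₀ + z₁ = 0.202 + (-1.960) = -1.758; 1 − a(z₀+z₁) = 1 − (-0.040)(-1.758) = 0.9297; argument = 0.202 + (-1.758)/0.9297 = -1.6890 → -1.69.
α₁ = Φ(-1.69) = 0.0455; rank = round(400 × 0.0455) = 18; θ*₍18₎ = 1.580.
Upper: z₀ + z₂ = 2.162; 1 − a(z₀+z₂) = 1.0865; argument = 2.1919 → 2.19; α₂ = 0.9857; rank = 394; θ*₍394₎ = 3.098.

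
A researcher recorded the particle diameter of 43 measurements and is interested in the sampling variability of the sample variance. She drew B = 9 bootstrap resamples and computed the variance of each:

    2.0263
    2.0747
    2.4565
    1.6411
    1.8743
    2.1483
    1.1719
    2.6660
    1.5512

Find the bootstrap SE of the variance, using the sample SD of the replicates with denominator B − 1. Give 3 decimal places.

Bootstrap SE is the standard deviation of the 9 replicate variances.
Mean of replicates: (2.0263 + 2.0747 + 2.4565 + 1.6411 + 1.8743 + 2.1483 + 1.1719 + 2.6660 + 1.5512) / 9 = 17.61030 / 9 = 1.95670
Sum of squared deviations: (+0.06960)² + (+0.11800)² + (+0.49980)² + (−0.31560)² + (−0.08240)² + (+0.19160)² + (−0.78480)² + (+0.70930)² + (−0.40550)² = 1.69512
Variance = 1.69512 / 8 = 0.21189
SE* = √0.21189

SE* = 0.460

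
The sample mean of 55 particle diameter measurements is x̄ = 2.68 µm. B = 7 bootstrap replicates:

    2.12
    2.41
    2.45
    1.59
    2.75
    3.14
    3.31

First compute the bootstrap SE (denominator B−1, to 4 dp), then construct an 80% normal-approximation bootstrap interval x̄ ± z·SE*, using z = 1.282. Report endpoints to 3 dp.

(1.921, 3.439)

Mean of replicates = 2.5386; sum of squared deviations = 2.1009; SE* = √(2.1009/6) = 0.5917
Margin = 1.282 × 0.5917 = 0.7586
Interval: 2.68 ± 0.7586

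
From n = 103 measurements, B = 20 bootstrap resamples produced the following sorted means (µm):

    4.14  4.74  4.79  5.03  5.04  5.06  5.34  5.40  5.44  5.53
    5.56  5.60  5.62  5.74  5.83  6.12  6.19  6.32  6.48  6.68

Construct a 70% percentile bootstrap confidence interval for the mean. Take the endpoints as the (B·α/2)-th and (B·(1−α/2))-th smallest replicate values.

(4.79, 6.19)

α = 0.30; lower rank = 20 × 0.150 = 3; upper rank = 20 × 0.850 = 17.
The 3rd smallest replicate is 4.79; the 17th is 6.19.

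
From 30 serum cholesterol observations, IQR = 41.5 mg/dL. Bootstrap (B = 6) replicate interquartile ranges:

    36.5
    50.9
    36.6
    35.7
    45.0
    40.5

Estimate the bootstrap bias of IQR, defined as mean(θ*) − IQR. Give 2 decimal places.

bias = −0.63

mean(θ*) = (36.5 + 50.9 + 36.6 + 35.7 + 45.0 + 40.5) / 6 = 40.867
bias = 40.867 − 41.5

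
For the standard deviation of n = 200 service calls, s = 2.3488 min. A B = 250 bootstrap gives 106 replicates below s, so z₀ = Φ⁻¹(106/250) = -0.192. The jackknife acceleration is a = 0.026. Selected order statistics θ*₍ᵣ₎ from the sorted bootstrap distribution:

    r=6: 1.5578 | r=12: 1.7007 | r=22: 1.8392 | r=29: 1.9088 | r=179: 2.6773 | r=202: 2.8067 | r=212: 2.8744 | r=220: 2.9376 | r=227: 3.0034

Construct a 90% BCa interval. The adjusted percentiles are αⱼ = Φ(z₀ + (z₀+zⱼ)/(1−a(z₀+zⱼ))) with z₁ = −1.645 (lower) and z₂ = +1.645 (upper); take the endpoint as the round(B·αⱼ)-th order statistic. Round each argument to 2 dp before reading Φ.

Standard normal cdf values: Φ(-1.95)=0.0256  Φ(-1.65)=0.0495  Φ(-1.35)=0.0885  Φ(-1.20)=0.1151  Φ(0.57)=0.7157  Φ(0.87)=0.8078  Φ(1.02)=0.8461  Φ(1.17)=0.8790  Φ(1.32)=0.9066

Lower: z₀ + z₁ = -0.192 + (-1.645) = -1.837; 1 − a(z₀+z₁) = 1 − (0.026)(-1.837) = 1.0478; argument = -0.192 + (-1.837)/1.0478 = -1.9453 → -1.95.
α₁ = Φ(-1.95) = 0.0256; rank = round(250 × 0.0256) = 6; θ*₍6₎ = 1.5578.
Upper: z₀ + z₂ = 1.453; 1 − a(z₀+z₂) = 0.9622; argument = 1.3180 → 1.32; α₂ = 0.9066; rank = 227; θ*₍227₎ = 3.0034.

(1.5578, 3.0034)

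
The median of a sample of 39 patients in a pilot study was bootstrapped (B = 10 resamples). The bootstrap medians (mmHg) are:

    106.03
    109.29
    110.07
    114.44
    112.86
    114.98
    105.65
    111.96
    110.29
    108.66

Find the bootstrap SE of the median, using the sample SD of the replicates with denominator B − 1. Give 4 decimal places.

Bootstrap SE is the standard deviation of the 10 replicate medians.
Mean of replicates: (106.03 + 109.29 + 110.07 + 114.44 + 112.86 + 114.98 + 105.65 + 111.96 + 110.29 + 108.66) / 10 = 1104.23000 / 10 = 110.42300
Sum of squared deviations: (−4.39300)² + (−1.13300)² + (−0.35300)² + (+4.01700)² + (+2.43700)² + (+4.55700)² + (−4.77300)² + (+1.53700)² + (−0.13300)² + (−1.76300)² = 91.81801
Variance = 91.81801 / 9 = 10.20200
SE* = √10.20200

SE* = 3.1941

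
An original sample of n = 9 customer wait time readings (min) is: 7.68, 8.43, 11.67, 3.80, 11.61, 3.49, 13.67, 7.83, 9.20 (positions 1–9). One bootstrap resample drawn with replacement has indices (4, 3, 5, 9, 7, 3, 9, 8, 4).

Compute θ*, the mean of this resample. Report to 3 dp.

θ* = 9.161

Resample values: 3.80, 11.67, 11.61, 9.20, 13.67, 11.67, 9.20, 7.83, 3.80.
Mean = (3.80 + 11.67 + 11.61 + 9.20 + 13.67 + 11.67 + 9.20 + 7.83 + 3.80) / 9 = 82.450 / 9 = 9.161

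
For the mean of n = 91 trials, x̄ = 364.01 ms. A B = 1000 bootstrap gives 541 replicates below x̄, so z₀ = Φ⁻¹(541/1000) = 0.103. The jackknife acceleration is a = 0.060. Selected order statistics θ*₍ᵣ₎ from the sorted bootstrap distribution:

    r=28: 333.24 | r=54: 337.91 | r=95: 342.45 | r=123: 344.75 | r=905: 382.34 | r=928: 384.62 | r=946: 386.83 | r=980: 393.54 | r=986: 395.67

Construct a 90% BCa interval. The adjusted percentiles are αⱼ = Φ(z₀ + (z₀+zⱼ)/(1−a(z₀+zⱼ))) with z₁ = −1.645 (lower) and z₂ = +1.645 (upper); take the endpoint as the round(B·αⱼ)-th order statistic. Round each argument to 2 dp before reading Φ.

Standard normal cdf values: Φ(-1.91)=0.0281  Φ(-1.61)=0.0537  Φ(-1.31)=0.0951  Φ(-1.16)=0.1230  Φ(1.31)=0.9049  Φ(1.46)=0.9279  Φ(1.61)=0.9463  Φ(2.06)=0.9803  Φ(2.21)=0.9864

Lower: z₀ + z₁ = 0.103 + (-1.645) = -1.542; 1 − a(z₀+z₁) = 1 − (0.060)(-1.542) = 1.0925; argument = 0.103 + (-1.542)/1.0925 = -1.3084 → -1.31.
α₁ = Φ(-1.31) = 0.0951; rank = round(1000 × 0.0951) = 95; θ*₍95₎ = 342.45.
Upper: z₀ + z₂ = 1.748; 1 − a(z₀+z₂) = 0.8951; argument = 2.0558 → 2.06; α₂ = 0.9803; rank = 980; θ*₍980₎ = 393.54.

(342.45, 393.54)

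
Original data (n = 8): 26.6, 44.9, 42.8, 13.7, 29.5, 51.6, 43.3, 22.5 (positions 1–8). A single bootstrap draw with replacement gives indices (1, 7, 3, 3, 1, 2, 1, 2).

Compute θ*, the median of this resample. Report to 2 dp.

θ* = 42.80

Resample values: 26.6, 43.3, 42.8, 42.8, 26.6, 44.9, 26.6, 44.9.
Sorted: 26.6, 26.6, 26.6, 42.8, 42.8, 43.3, 44.9, 44.9
Median = average of the two middle values = 42.80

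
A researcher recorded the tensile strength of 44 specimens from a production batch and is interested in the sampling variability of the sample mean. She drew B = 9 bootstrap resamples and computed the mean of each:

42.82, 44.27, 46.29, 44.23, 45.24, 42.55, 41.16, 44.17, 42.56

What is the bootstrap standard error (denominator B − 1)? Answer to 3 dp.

Bootstrap SE is the standard deviation of the 9 replicate means.
Mean of replicates: (42.82 + 44.27 + 46.29 + 44.23 + 45.24 + 42.55 + 41.16 + 44.17 + 42.56) / 9 = 393.2900 / 9 = 43.6989
Sum of squared deviations: (−0.8789)² + (+0.5711)² + (+2.5911)² + (+0.5311)² + (+1.5411)² + (−1.1489)² + (−2.5389)² + (+0.4711)² + (−1.1389)² = 19.7545
Variance = 19.7545 / 8 = 2.4693
SE* = √2.4693

SE* = 1.571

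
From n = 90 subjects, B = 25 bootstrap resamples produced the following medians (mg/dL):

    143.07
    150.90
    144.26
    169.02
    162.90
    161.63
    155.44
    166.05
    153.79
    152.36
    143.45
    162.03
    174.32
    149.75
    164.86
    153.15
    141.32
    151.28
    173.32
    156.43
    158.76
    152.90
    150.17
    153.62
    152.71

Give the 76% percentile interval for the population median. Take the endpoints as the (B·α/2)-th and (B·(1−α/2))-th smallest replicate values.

(143.45, 166.05)

Sorted replicates: 141.32, 143.07, 143.45, 144.26, 149.75, 150.17, 150.90, 151.28, 152.36, 152.71, 152.90, 153.15, 153.62, 153.79, 155.44, 156.43, 158.76, 161.63, 162.03, 162.90, 164.86, 166.05, 169.02, 173.32, 174.32
α = 0.24; lower rank = 25 × 0.120 = 3; upper rank = 25 × 0.880 = 22.
The 3rd smallest replicate is 143.45; the 22nd is 166.05.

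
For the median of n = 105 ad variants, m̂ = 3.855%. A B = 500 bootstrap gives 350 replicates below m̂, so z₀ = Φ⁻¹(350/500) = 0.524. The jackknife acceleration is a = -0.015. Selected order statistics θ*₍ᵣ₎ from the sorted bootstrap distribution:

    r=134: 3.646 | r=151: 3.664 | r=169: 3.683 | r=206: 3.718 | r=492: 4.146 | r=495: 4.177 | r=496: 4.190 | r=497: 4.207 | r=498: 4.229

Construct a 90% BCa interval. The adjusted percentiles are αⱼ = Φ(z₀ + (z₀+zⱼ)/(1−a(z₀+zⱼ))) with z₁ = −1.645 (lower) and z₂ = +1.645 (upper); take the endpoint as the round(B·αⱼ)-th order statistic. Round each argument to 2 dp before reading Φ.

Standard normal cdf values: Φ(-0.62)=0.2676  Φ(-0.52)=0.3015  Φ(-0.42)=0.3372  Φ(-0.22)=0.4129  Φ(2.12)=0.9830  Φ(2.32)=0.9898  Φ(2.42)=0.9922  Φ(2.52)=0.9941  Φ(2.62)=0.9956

(3.646, 4.229)

Lower: z₀ + z₁ = 0.524 + (-1.645) = -1.121; 1 − a(z₀+z₁) = 1 − (-0.015)(-1.121) = 0.9832; argument = 0.524 + (-1.121)/0.9832 = -0.6162 → -0.62.
α₁ = Φ(-0.62) = 0.2676; rank = round(500 × 0.2676) = 134; θ*₍134₎ = 3.646.
Upper: z₀ + z₂ = 2.169; 1 − a(z₀+z₂) = 1.0325; argument = 2.6247 → 2.62; α₂ = 0.9956; rank = 498; θ*₍498₎ = 4.229.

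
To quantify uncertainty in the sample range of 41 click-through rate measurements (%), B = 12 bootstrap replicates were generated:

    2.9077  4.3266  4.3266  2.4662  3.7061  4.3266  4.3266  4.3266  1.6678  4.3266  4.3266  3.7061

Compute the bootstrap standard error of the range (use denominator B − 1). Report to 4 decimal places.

SE* = 0.9055

Bootstrap SE is the standard deviation of the 12 replicate ranges.
Mean of replicates: (2.9077 + 4.3266 + 4.3266 + 2.4662 + 3.7061 + 4.3266 + 4.3266 + 4.3266 + 1.6678 + 4.3266 + 4.3266 + 3.7061) / 12 = 44.74010 / 12 = 3.72834
Sum of squared deviations: (−0.82064)² + (+0.59826)² + (+0.59826)² + (−1.26214)² + (−0.02224)² + (+0.59826)² + (+0.59826)² + (+0.59826)² + (−2.06054)² + (+0.59826)² + (+0.59826)² + (−0.02224)² = 9.01867
Variance = 9.01867 / 11 = 0.81988
SE* = √0.81988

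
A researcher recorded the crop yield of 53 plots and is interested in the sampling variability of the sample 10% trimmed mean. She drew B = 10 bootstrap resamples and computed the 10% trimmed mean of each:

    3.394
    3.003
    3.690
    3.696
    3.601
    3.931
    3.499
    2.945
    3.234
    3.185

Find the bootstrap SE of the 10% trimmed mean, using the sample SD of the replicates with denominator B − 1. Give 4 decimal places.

SE* = 0.3230

Bootstrap SE is the standard deviation of the 10 replicate 10% trimmed means.
Mean of replicates: (3.394 + 3.003 + 3.690 + 3.696 + 3.601 + 3.931 + 3.499 + 2.945 + 3.234 + 3.185) / 10 = 34.17800 / 10 = 3.41780
Sum of squared deviations: (−0.02380)² + (−0.41480)² + (+0.27220)² + (+0.27820)² + (+0.18320)² + (+0.51320)² + (+0.08120)² + (−0.47280)² + (−0.18380)² + (−0.23280)² = 0.93916
Variance = 0.93916 / 9 = 0.10435
SE* = √0.10435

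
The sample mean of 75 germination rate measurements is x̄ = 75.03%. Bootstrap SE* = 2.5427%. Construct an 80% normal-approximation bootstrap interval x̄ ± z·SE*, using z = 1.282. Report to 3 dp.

(71.770, 78.290)

Margin = 1.282 × 2.5427 = 3.2597
Interval: 75.03 ± 3.2597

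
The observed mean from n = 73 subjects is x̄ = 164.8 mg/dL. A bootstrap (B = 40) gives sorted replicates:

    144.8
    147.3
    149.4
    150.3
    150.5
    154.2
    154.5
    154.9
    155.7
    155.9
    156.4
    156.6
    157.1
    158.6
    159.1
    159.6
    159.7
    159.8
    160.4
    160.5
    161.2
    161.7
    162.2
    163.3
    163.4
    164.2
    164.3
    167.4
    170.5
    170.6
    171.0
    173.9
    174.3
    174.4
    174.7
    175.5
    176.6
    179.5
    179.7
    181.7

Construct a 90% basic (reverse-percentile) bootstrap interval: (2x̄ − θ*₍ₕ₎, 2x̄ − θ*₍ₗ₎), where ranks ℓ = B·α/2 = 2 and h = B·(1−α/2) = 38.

(150.1, 182.3)

Percentile endpoints at ranks 2 and 38: θ*₍2₎ = 147.3, θ*₍38₎ = 179.5.
Basic interval reflects these around x̄:
  lower = 2 × 164.8 − 179.5 = 150.1
  upper = 2 × 164.8 − 147.3 = 182.3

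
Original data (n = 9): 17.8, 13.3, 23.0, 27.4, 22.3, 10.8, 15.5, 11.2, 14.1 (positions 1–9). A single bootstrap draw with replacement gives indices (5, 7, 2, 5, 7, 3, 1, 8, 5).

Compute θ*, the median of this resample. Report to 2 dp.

θ* = 17.80

Resample values: 22.3, 15.5, 13.3, 22.3, 15.5, 23.0, 17.8, 11.2, 22.3.
Sorted: 11.2, 13.3, 15.5, 15.5, 17.8, 22.3, 22.3, 22.3, 23.0
Median = middle value = 17.80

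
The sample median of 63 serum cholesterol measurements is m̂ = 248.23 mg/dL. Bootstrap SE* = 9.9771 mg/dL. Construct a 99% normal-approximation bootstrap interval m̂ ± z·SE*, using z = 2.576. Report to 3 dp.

(222.529, 273.931)

Margin = 2.576 × 9.9771 = 25.7010
Interval: 248.23 ± 25.7010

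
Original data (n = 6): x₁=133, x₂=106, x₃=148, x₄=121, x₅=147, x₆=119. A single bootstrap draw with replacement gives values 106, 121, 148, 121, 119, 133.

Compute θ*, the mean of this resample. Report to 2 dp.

θ* = 124.67

Mean = (106 + 121 + 148 + 121 + 119 + 133) / 6 = 748.0 / 6 = 124.67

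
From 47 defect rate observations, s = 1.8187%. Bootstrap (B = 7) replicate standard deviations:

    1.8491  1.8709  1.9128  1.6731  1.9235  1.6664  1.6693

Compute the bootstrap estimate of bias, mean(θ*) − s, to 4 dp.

mean(θ*) = (1.8491 + 1.8709 + 1.9128 + 1.6731 + 1.9235 + 1.6664 + 1.6693) / 7 = 1.79501
bias = 1.79501 − 1.8187

bias = −0.0237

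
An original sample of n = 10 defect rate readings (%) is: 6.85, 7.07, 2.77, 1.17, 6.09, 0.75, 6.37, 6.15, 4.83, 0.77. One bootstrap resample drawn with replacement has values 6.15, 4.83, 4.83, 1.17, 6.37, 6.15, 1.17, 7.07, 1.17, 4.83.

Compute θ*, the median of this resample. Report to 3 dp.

θ* = 4.830

Sorted: 1.17, 1.17, 1.17, 4.83, 4.83, 4.83, 6.15, 6.15, 6.37, 7.07
Median = average of the two middle values = 4.830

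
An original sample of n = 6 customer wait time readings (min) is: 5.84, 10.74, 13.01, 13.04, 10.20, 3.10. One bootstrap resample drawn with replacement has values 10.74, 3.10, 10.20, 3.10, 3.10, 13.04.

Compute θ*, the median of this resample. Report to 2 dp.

θ* = 6.65

Sorted: 3.10, 3.10, 3.10, 10.20, 10.74, 13.04
Median = average of the two middle values = 6.65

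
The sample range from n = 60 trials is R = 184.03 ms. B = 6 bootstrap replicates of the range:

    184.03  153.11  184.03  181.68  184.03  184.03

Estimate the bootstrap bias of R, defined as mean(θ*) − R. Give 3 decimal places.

bias = −5.545

mean(θ*) = (184.03 + 153.11 + 184.03 + 181.68 + 184.03 + 184.03) / 6 = 178.4850
bias = 178.4850 − 184.03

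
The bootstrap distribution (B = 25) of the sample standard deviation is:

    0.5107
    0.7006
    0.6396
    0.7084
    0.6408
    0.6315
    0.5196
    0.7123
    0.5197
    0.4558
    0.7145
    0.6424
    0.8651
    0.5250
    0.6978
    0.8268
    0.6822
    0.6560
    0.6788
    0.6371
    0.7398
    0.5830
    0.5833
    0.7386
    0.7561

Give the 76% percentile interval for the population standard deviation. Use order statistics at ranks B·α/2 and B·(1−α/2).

Sorted replicates: 0.4558, 0.5107, 0.5196, 0.5197, 0.5250, 0.5830, 0.5833, 0.6315, 0.6371, 0.6396, 0.6408, 0.6424, 0.6560, 0.6788, 0.6822, 0.6978, 0.7006, 0.7084, 0.7123, 0.7145, 0.7386, 0.7398, 0.7561, 0.8268, 0.8651
α = 0.24; lower rank = 25 × 0.120 = 3; upper rank = 25 × 0.880 = 22.
The 3rd smallest replicate is 0.5196; the 22nd is 0.7398.

(0.5196, 0.7398)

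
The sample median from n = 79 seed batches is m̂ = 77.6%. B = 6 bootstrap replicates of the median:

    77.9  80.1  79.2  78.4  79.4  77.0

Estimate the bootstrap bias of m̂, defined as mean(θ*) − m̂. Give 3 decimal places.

mean(θ*) = (77.9 + 80.1 + 79.2 + 78.4 + 79.4 + 77.0) / 6 = 78.6667
bias = 78.6667 − 77.6

bias = +1.067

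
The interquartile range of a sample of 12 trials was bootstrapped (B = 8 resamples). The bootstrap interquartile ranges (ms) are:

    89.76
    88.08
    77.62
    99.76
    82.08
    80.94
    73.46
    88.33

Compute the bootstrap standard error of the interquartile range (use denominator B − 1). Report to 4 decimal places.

SE* = 8.2266

Bootstrap SE is the standard deviation of the 8 replicate interquartile ranges.
Mean of replicates: (89.76 + 88.08 + 77.62 + 99.76 + 82.08 + 80.94 + 73.46 + 88.33) / 8 = 680.03000 / 8 = 85.00375
Sum of squared deviations: (+4.75625)² + (+3.07625)² + (−7.38375)² + (+14.75625)² + (−2.92375)² + (−4.06375)² + (−11.54375)² + (+3.32625)² = 473.73639
Variance = 473.73639 / 7 = 67.67663
SE* = √67.67663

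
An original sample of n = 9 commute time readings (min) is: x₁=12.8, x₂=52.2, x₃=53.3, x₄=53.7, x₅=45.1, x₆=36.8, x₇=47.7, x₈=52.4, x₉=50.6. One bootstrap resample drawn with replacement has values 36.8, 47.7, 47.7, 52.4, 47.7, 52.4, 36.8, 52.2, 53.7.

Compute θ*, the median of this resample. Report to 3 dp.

θ* = 47.700

Sorted: 36.8, 36.8, 47.7, 47.7, 47.7, 52.2, 52.4, 52.4, 53.7
Median = middle value = 47.700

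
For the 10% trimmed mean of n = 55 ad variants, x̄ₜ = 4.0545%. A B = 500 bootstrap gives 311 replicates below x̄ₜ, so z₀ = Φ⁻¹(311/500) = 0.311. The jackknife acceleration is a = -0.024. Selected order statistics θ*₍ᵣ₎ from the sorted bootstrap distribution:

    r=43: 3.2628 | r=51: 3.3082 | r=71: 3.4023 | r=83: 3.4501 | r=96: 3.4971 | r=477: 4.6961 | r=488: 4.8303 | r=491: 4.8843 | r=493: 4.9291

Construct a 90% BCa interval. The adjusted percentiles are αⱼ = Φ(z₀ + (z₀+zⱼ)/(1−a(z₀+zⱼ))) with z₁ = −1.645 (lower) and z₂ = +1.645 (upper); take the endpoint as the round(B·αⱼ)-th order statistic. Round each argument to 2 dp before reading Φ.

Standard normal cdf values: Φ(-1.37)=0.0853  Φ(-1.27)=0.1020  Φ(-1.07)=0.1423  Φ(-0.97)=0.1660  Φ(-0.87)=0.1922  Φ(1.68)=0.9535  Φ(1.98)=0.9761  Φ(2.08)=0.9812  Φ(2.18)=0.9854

(3.4023, 4.9291)

Lower: z₀ + z₁ = 0.311 + (-1.645) = -1.334; 1 − a(z₀+z₁) = 1 − (-0.024)(-1.334) = 0.9680; argument = 0.311 + (-1.334)/0.9680 = -1.0671 → -1.07.
α₁ = Φ(-1.07) = 0.1423; rank = round(500 × 0.1423) = 71; θ*₍71₎ = 3.4023.
Upper: z₀ + z₂ = 1.956; 1 − a(z₀+z₂) = 1.0469; argument = 2.1793 → 2.18; α₂ = 0.9854; rank = 493; θ*₍493₎ = 4.9291.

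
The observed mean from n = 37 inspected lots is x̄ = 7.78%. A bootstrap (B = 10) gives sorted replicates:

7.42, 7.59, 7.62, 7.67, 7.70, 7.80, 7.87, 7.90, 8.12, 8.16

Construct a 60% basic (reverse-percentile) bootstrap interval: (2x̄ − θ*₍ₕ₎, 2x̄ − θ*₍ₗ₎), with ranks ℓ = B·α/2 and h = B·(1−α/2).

Percentile endpoints at ranks 2 and 8: θ*₍2₎ = 7.59, θ*₍8₎ = 7.90.
Basic interval reflects these around x̄:
  lower = 2 × 7.78 − 7.90 = 7.66
  upper = 2 × 7.78 − 7.59 = 7.97

(7.66, 7.97)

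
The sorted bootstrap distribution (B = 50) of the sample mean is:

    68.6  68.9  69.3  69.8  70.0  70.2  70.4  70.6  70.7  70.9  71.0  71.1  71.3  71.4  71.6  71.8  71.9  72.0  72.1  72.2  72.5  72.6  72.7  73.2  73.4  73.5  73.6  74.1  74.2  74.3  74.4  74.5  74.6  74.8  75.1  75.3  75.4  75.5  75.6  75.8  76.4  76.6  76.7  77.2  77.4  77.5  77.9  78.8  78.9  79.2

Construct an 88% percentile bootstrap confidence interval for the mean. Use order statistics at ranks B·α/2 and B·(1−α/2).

(69.3, 77.9)

α = 0.12; lower rank = 50 × 0.060 = 3; upper rank = 50 × 0.940 = 47.
The 3rd smallest replicate is 69.3; the 47th is 77.9.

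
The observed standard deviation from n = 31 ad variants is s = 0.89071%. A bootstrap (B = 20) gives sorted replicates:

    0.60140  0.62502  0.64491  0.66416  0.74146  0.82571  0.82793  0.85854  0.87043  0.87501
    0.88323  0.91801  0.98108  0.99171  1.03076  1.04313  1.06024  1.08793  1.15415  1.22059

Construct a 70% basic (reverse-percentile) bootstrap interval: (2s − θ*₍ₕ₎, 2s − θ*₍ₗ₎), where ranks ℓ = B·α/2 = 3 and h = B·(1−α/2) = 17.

(0.72118, 1.13651)

Percentile endpoints at ranks 3 and 17: θ*₍3₎ = 0.64491, θ*₍17₎ = 1.06024.
Basic interval reflects these around s:
  lower = 2 × 0.89071 − 1.06024 = 0.72118
  upper = 2 × 0.89071 − 0.64491 = 1.13651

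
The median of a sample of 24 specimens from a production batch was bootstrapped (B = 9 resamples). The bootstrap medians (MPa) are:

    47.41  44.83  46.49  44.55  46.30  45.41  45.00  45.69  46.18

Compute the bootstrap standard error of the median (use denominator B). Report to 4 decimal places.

SE* = 0.8665

Bootstrap SE is the standard deviation of the 9 replicate medians.
Mean of replicates: (47.41 + 44.83 + 46.49 + 44.55 + 46.30 + 45.41 + 45.00 + 45.69 + 46.18) / 9 = 411.86000 / 9 = 45.76222
Sum of squared deviations: (+1.64778)² + (−0.93222)² + (+0.72778)² + (−1.21222)² + (+0.53778)² + (−0.35222)² + (−0.76222)² + (−0.07222)² + (+0.41778)² = 6.75736
Variance = 6.75736 / 9 = 0.75082
SE* = √0.75082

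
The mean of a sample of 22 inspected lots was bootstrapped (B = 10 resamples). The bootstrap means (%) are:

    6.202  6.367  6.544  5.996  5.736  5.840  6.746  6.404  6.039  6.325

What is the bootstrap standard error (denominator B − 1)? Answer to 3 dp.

Bootstrap SE is the standard deviation of the 10 replicate means.
Mean of replicates: (6.202 + 6.367 + 6.544 + 5.996 + 5.736 + 5.840 + 6.746 + 6.404 + 6.039 + 6.325) / 10 = 62.1990 / 10 = 6.2199
Sum of squared deviations: (−0.0179)² + (+0.1471)² + (+0.3241)² + (−0.2239)² + (−0.4839)² + (−0.3799)² + (+0.5261)² + (+0.1841)² + (−0.1809)² + (+0.1051)² = 0.9101
Variance = 0.9101 / 9 = 0.1011
SE* = √0.1011

SE* = 0.318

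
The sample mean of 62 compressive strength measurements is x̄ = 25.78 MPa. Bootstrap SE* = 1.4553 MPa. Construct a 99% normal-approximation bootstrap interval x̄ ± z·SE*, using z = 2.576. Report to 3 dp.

(22.031, 29.529)

Margin = 2.576 × 1.4553 = 3.7489
Interval: 25.78 ± 3.7489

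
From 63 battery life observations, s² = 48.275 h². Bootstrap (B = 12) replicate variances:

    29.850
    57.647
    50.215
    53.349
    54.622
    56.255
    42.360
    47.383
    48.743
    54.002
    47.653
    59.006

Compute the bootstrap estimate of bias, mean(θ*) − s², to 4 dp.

mean(θ*) = (29.850 + 57.647 + 50.215 + 53.349 + 54.622 + 56.255 + 42.360 + 47.383 + 48.743 + 54.002 + 47.653 + 59.006) / 12 = 50.09042
bias = 50.09042 − 48.275

bias = +1.8154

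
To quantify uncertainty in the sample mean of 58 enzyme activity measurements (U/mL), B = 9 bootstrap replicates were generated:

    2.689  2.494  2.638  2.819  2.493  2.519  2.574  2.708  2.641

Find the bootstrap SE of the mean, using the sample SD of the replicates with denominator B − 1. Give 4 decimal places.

SE* = 0.1102

Bootstrap SE is the standard deviation of the 9 replicate means.
Mean of replicates: (2.689 + 2.494 + 2.638 + 2.819 + 2.493 + 2.519 + 2.574 + 2.708 + 2.641) / 9 = 23.57500 / 9 = 2.61944
Sum of squared deviations: (+0.06956)² + (−0.12544)² + (+0.01856)² + (+0.19956)² + (−0.12644)² + (−0.10044)² + (−0.04544)² + (+0.08856)² + (+0.02156)² = 0.09719
Variance = 0.09719 / 8 = 0.01215
SE* = √0.01215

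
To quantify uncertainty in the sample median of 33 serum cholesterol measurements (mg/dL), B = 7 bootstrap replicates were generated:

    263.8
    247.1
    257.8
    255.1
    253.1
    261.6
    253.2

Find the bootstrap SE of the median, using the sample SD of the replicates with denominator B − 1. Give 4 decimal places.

Bootstrap SE is the standard deviation of the 7 replicate medians.
Mean of replicates: (263.8 + 247.1 + 257.8 + 255.1 + 253.1 + 261.6 + 253.2) / 7 = 1791.70000 / 7 = 255.95714
Sum of squared deviations: (+7.84286)² + (−8.85714)² + (+1.84286)² + (−0.85714)² + (−2.85714)² + (+5.64286)² + (−2.75714)² = 191.69714
Variance = 191.69714 / 6 = 31.94952
SE* = √31.94952

SE* = 5.6524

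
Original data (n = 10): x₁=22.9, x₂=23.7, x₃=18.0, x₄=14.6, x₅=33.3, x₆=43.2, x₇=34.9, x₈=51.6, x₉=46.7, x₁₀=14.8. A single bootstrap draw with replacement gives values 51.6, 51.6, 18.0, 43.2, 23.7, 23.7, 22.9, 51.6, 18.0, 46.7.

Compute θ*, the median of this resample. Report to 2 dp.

θ* = 33.45

Sorted: 18.0, 18.0, 22.9, 23.7, 23.7, 43.2, 46.7, 51.6, 51.6, 51.6
Median = average of the two middle values = 33.45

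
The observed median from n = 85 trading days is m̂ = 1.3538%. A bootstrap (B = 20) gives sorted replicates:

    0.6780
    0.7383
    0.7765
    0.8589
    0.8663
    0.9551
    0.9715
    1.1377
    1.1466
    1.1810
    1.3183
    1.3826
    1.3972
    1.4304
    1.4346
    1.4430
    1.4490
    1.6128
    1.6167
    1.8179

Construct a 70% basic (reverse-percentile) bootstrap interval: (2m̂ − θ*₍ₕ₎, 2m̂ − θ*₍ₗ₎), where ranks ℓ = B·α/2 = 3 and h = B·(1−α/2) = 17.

Percentile endpoints at ranks 3 and 17: θ*₍3₎ = 0.7765, θ*₍17₎ = 1.4490.
Basic interval reflects these around m̂:
  lower = 2 × 1.3538 − 1.4490 = 1.2586
  upper = 2 × 1.3538 − 0.7765 = 1.9311

(1.2586, 1.9311)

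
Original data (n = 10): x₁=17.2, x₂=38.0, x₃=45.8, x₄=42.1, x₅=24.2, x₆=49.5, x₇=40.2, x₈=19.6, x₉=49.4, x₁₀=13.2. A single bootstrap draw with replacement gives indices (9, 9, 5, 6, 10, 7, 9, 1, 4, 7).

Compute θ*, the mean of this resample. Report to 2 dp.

Resample values: 49.4, 49.4, 24.2, 49.5, 13.2, 40.2, 49.4, 17.2, 42.1, 40.2.
Mean = (49.4 + 49.4 + 24.2 + 49.5 + 13.2 + 40.2 + 49.4 + 17.2 + 42.1 + 40.2) / 10 = 374.80 / 10 = 37.48

θ* = 37.48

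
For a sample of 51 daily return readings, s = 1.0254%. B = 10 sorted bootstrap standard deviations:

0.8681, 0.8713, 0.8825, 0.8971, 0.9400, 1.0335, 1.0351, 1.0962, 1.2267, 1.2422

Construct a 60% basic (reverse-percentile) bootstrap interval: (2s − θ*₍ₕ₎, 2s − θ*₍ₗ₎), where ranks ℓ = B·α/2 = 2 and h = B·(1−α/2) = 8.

Percentile endpoints at ranks 2 and 8: θ*₍2₎ = 0.8713, θ*₍8₎ = 1.0962.
Basic interval reflects these around s:
  lower = 2 × 1.0254 − 1.0962 = 0.9546
  upper = 2 × 1.0254 − 0.8713 = 1.1795

(0.9546, 1.1795)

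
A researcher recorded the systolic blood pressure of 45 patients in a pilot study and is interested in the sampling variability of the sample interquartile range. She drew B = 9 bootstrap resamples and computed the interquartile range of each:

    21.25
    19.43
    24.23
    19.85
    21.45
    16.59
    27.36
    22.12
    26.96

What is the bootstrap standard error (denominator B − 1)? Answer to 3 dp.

Bootstrap SE is the standard deviation of the 9 replicate interquartile ranges.
Mean of replicates: (21.25 + 19.43 + 24.23 + 19.85 + 21.45 + 16.59 + 27.36 + 22.12 + 26.96) / 9 = 199.2400 / 9 = 22.1378
Sum of squared deviations: (−0.8878)² + (−2.7078)² + (+2.0922)² + (−2.2878)² + (−0.6878)² + (−5.5478)² + (+5.2222)² + (−0.0178)² + (+4.8222)² = 99.5082
Variance = 99.5082 / 8 = 12.4385
SE* = √12.4385

SE* = 3.527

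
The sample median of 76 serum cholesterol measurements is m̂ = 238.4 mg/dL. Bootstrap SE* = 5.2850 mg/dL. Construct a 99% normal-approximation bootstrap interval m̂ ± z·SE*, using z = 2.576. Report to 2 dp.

Margin = 2.576 × 5.2850 = 13.614
Interval: 238.4 ± 13.614

(224.79, 252.01)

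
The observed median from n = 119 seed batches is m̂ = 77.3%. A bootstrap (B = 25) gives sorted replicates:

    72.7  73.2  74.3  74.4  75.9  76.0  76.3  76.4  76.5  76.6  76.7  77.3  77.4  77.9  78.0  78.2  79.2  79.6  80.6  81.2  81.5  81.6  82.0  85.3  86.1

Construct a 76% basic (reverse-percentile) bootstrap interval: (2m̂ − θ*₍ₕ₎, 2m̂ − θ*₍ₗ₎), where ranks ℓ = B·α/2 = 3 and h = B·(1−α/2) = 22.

Percentile endpoints at ranks 3 and 22: θ*₍3₎ = 74.3, θ*₍22₎ = 81.6.
Basic interval reflects these around m̂:
  lower = 2 × 77.3 − 81.6 = 73.0
  upper = 2 × 77.3 − 74.3 = 80.3

(73.0, 80.3)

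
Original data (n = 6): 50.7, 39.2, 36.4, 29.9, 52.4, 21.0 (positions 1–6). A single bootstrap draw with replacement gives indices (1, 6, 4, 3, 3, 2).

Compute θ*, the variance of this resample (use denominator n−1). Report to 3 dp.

Resample values: 50.7, 21.0, 29.9, 36.4, 36.4, 39.2.
Mean = 35.6000; sum of squared deviations = 487.9000
s² = 487.9000 / 5 = 97.5800

θ* = 97.580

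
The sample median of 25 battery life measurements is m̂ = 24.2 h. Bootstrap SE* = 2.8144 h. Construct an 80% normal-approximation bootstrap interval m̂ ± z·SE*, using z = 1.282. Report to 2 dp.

Margin = 1.282 × 2.8144 = 3.608
Interval: 24.2 ± 3.608

(20.59, 27.81)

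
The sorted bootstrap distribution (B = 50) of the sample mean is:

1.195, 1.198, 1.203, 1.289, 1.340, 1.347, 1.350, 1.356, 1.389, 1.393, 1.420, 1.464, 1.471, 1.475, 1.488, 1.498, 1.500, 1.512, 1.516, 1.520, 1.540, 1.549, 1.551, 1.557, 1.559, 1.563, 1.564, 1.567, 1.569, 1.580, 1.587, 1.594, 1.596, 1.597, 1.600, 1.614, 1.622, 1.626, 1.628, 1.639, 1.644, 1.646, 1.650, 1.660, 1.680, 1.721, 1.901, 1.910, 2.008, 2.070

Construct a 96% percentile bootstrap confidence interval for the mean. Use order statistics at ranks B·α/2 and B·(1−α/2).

(1.195, 2.008)

α = 0.04; lower rank = 50 × 0.020 = 1; upper rank = 50 × 0.980 = 49.
The 1st smallest replicate is 1.195; the 49th is 2.008.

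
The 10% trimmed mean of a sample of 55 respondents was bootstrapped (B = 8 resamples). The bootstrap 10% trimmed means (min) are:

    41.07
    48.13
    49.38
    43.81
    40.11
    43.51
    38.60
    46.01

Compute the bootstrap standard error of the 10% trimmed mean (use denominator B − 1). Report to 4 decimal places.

SE* = 3.8351

Bootstrap SE is the standard deviation of the 8 replicate 10% trimmed means.
Mean of replicates: (41.07 + 48.13 + 49.38 + 43.81 + 40.11 + 43.51 + 38.60 + 46.01) / 8 = 350.62000 / 8 = 43.82750
Sum of squared deviations: (−2.75750)² + (+4.30250)² + (+5.55250)² + (−0.01750)² + (−3.71750)² + (−0.31750)² + (−5.22750)² + (+2.18250)² = 102.95655
Variance = 102.95655 / 7 = 14.70808
SE* = √14.70808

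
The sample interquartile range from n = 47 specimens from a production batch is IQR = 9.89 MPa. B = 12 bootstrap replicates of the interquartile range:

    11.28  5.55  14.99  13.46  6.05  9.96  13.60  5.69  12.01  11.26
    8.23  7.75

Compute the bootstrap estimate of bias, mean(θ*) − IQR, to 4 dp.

bias = +0.0958

mean(θ*) = (11.28 + 5.55 + 14.99 + 13.46 + 6.05 + 9.96 + 13.60 + 5.69 + 12.01 + 11.26 + 8.23 + 7.75) / 12 = 9.98583
bias = 9.98583 − 9.89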